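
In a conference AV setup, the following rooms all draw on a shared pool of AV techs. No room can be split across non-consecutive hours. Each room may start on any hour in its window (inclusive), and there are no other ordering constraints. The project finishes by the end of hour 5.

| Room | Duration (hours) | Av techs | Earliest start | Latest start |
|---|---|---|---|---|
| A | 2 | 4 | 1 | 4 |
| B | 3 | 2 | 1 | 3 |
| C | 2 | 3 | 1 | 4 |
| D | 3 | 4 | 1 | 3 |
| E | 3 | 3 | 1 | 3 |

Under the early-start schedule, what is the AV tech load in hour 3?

At early start, hour 3 has: B, D, E.
Demand: 2 + 4 + 3 = 9.

9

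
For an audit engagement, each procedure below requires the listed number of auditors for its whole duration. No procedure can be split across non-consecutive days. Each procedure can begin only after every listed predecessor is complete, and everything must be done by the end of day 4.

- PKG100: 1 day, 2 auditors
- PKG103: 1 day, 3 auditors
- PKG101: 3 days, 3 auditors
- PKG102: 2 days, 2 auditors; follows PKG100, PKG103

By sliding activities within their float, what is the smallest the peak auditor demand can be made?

5

Early-start (PKG100@1, PKG103@1, PKG101@1, PKG102@2) gives peak 8: d1:8  d2:5  d3:5  d4:0.
Shift PKG101→2.
Schedule PKG100@1, PKG103@1, PKG101@2, PKG102@2: d1:5  d2:5  d3:5  d4:3 — peak 5.
Total auditor-days = 18 over 4 days ⇒ peak ≥ ⌈18/4⌉ = 5, so 5 is optimal.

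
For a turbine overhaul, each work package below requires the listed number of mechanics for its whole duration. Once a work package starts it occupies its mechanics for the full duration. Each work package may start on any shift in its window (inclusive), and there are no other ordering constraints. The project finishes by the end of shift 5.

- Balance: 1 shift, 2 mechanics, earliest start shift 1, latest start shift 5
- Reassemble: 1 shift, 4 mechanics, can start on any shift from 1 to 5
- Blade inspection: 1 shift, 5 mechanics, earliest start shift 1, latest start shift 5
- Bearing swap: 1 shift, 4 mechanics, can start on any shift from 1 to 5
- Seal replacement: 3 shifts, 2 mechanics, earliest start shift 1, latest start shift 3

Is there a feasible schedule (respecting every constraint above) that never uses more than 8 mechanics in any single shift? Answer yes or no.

Schedule Balance@1, Reassemble@1, Blade inspection@2, Bearing swap@3, Seal replacement@3: s1:6  s2:5  s3:6  s4:2  s5:2 — peak 6 ≤ 8.

yes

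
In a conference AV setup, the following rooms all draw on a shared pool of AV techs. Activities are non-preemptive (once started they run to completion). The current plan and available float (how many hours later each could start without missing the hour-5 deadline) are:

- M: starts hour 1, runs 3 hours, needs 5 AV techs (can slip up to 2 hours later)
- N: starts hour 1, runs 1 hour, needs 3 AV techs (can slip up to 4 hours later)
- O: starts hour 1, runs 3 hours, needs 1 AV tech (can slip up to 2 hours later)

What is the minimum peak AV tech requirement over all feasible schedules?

6

Early-start (M@1, N@1, O@1) gives peak 9: h1:9  h2:6  h3:6  h4:0  h5:0.
Shift N→4.
Schedule M@1, N@4, O@1: h1:6  h2:6  h3:6  h4:3  h5:0 — peak 6.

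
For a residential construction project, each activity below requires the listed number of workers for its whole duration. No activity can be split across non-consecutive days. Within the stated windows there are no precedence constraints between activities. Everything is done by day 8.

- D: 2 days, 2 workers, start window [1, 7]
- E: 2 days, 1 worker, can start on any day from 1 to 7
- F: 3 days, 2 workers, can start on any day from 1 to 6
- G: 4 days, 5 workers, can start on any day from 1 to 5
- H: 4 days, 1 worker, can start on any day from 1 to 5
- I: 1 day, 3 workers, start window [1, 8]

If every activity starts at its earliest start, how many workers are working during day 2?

At early start, day 2 has: D, E, F, G, H.
Demand: 2 + 1 + 2 + 5 + 1 = 11.

11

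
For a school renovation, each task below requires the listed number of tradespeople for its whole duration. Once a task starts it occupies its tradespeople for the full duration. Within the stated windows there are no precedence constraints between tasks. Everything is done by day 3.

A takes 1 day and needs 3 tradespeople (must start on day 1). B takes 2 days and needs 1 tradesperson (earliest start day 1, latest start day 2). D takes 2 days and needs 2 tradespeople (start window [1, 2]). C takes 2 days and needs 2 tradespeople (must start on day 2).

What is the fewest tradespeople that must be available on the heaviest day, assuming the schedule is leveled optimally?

Early-start (A@1, B@1, D@1, C@2) gives peak 6: d1:6  d2:5  d3:2.
Shift D→2.
Schedule A@1, B@1, D@2, C@2: d1:4  d2:5  d3:4 — peak 5.
Total tradesperson-days = 13 over 3 days ⇒ peak ≥ ⌈13/3⌉ = 5, so 5 is optimal.

5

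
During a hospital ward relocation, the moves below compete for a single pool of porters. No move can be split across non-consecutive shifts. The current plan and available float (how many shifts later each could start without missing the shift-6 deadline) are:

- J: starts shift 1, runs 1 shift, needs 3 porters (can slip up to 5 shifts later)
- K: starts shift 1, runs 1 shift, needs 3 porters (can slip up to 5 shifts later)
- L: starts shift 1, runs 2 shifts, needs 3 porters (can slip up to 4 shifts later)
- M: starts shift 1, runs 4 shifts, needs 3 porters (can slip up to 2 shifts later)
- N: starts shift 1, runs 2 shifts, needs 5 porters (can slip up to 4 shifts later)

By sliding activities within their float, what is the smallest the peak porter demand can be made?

6

Early-start (J@1, K@1, L@1, M@1, N@1) gives peak 17: s1:17  s2:11  s3:3  s4:3  s5:0  s6:0.
Shift K→2, L→3, N→5.
Schedule J@1, K@2, L@3, M@1, N@5: s1:6  s2:6  s3:6  s4:6  s5:5  s6:5 — peak 6.
Total porter-shifts = 34 over 6 shifts ⇒ peak ≥ ⌈34/6⌉ = 6, so 6 is optimal.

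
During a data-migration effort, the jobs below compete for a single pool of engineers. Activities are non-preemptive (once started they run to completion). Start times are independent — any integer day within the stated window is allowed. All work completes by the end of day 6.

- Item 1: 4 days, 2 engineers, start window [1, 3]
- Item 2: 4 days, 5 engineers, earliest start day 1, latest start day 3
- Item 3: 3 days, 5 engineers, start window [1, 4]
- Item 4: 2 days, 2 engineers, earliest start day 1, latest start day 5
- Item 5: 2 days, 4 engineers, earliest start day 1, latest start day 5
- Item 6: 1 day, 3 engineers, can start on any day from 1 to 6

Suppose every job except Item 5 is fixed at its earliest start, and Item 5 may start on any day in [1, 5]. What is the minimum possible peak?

17

Item 5@1: d1:21  d2:18  d3:12  d4:7  d5:0  d6:0 → peak 21
Item 5@2: d1:17  d2:18  d3:16  d4:7  d5:0  d6:0 → peak 18
Item 5@3: d1:17  d2:14  d3:16  d4:11  d5:0  d6:0 → peak 17
Item 5@4: d1:17  d2:14  d3:12  d4:11  d5:4  d6:0 → peak 17
Item 5@5: d1:17  d2:14  d3:12  d4:7  d5:4  d6:4 → peak 17
Best is Item 5@3, peak 17.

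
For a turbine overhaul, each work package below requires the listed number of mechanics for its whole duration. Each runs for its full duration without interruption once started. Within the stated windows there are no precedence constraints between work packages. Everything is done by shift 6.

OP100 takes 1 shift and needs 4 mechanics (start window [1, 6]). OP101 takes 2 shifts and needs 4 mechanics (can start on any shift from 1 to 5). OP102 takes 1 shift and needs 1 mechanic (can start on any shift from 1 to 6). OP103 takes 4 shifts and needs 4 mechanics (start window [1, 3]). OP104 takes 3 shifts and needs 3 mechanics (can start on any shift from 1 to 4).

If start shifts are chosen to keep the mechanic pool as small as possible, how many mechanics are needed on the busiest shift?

Early-start (OP100@1, OP101@1, OP102@1, OP103@1, OP104@1) gives peak 16: s1:16  s2:11  s3:7  s4:4  s5:0  s6:0.
Shift OP102→2, OP103→3, OP104→2.
Schedule OP100@1, OP101@1, OP102@2, OP103@3, OP104@2: s1:8  s2:8  s3:7  s4:7  s5:4  s6:4 — peak 8.

8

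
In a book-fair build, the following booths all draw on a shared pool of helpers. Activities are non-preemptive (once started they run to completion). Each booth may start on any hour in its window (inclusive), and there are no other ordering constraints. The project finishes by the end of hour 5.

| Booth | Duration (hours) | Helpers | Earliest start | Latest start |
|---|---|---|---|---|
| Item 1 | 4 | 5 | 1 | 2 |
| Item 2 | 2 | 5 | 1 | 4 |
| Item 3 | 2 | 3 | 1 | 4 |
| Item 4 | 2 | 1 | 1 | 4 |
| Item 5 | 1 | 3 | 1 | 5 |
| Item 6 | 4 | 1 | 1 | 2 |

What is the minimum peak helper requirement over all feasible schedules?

11

Early-start (Item 1@1, Item 2@1, Item 3@1, Item 4@1, Item 5@1, Item 6@1) gives peak 18: h1:18  h2:15  h3:6  h4:6  h5:0.
Shift Item 3→3, Item 4→3, Item 5→5.
Schedule Item 1@1, Item 2@1, Item 3@3, Item 4@3, Item 5@5, Item 6@1: h1:11  h2:11  h3:10  h4:10  h5:3 — peak 11.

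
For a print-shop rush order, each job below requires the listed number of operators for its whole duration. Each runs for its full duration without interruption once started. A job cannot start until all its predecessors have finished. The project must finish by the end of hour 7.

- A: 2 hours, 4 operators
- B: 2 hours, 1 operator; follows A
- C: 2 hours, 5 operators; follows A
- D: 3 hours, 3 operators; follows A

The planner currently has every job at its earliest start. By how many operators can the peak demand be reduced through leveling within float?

4

Early-start peak: h1:4  h2:4  h3:9  h4:9  h5:3  h6:0  h7:0 ⇒ 9.
Leveled (A@1, B@3, C@6, D@3): h1:4  h2:4  h3:4  h4:4  h5:3  h6:5  h7:5 ⇒ 5.
Reduction 9 − 5 = 4.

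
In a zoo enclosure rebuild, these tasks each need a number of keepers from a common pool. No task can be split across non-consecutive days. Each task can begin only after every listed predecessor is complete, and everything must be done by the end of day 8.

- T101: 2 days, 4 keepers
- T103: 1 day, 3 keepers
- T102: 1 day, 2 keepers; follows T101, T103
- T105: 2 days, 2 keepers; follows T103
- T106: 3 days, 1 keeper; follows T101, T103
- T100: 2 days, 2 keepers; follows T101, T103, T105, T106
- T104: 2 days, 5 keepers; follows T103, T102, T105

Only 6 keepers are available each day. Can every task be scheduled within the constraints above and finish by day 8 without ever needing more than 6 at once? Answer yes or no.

Schedule T101@2, T103@1, T102@4, T105@2, T106@4, T100@7, T104@5: d1:3  d2:6  d3:6  d4:3  d5:6  d6:6  d7:2  d8:2 — peak 6 ≤ 6.

yes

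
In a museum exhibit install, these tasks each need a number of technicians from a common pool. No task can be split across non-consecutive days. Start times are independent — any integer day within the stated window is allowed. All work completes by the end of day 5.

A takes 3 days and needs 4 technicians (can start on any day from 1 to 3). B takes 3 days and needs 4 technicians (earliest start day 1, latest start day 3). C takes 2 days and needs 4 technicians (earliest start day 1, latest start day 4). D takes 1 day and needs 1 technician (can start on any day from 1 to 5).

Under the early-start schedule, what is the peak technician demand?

13

Early-start schedule: A@1, B@1, C@1, D@1.
Load per day: day 1: 13, day 2: 12, day 3: 8, day 4: 0, day 5: 0.
Peak is 13.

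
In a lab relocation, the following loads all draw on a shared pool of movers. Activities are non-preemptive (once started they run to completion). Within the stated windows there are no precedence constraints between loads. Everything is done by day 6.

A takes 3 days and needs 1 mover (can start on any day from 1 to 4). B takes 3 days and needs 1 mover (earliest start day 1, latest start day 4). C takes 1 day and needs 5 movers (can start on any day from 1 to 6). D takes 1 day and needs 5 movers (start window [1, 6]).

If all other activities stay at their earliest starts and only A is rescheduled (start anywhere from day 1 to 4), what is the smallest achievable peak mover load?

A@1: d1:12  d2:2  d3:2  d4:0  d5:0  d6:0 → peak 12
A@2: d1:11  d2:2  d3:2  d4:1  d5:0  d6:0 → peak 11
A@3: d1:11  d2:1  d3:2  d4:1  d5:1  d6:0 → peak 11
A@4: d1:11  d2:1  d3:1  d4:1  d5:1  d6:1 → peak 11
Best is A@2, peak 11.

11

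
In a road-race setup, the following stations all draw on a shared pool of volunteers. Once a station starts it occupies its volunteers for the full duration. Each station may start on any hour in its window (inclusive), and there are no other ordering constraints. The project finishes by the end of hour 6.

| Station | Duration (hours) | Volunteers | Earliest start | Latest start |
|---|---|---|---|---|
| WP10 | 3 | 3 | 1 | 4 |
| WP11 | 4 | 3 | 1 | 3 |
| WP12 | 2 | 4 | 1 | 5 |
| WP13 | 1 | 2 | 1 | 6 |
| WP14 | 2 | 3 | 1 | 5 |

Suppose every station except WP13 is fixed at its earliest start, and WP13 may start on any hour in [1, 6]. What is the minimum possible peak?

13

WP13@1: h1:15  h2:13  h3:6  h4:3  h5:0  h6:0 → peak 15
WP13@2: h1:13  h2:15  h3:6  h4:3  h5:0  h6:0 → peak 15
WP13@3: h1:13  h2:13  h3:8  h4:3  h5:0  h6:0 → peak 13
WP13@4: h1:13  h2:13  h3:6  h4:5  h5:0  h6:0 → peak 13
WP13@5: h1:13  h2:13  h3:6  h4:3  h5:2  h6:0 → peak 13
WP13@6: h1:13  h2:13  h3:6  h4:3  h5:0  h6:2 → peak 13
Best is WP13@3, peak 13.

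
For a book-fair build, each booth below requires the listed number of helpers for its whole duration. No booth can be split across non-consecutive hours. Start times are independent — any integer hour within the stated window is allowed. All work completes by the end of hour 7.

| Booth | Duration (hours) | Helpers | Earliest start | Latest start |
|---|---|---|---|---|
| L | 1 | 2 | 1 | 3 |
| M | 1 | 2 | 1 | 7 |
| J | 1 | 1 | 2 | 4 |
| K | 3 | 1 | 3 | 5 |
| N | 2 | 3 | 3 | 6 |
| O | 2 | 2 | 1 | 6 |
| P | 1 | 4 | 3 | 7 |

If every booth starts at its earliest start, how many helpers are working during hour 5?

1

At early start, hour 5 has: K.
Demand: 1 = 1.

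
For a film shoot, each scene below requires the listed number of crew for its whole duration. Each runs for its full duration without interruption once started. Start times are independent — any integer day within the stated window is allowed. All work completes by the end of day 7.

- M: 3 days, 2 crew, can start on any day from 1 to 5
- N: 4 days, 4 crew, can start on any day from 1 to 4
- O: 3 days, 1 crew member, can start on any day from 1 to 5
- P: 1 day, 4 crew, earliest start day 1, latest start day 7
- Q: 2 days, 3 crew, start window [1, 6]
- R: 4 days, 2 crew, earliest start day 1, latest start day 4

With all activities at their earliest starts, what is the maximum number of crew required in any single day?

16

Early-start schedule: M@1, N@1, O@1, P@1, Q@1, R@1.
Load per day: day 1: 16, day 2: 12, day 3: 9, day 4: 6, day 5: 0, day 6: 0, day 7: 0.
Peak is 16.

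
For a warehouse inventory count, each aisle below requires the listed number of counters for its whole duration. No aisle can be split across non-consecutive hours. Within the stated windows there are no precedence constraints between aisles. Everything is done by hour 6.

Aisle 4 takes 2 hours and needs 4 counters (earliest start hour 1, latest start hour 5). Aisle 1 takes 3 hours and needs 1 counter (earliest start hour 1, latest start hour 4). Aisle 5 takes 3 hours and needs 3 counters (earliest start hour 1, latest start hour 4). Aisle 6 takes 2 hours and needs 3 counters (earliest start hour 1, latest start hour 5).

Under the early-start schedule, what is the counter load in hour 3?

4

At early start, hour 3 has: Aisle 1, Aisle 5.
Demand: 1 + 3 = 4.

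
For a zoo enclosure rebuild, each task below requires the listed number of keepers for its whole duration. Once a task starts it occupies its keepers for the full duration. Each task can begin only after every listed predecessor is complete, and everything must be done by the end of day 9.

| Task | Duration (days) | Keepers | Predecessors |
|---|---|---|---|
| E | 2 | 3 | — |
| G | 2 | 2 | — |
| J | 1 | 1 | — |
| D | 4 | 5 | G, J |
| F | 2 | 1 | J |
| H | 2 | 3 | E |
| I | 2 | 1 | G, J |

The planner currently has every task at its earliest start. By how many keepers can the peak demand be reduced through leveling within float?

Early-start peak: d1:6  d2:6  d3:10  d4:9  d5:5  d6:5  d7:0  d8:0  d9:0 ⇒ 10.
Leveled (E@1, G@1, J@3, D@4, F@8, H@8, I@8): d1:5  d2:5  d3:1  d4:5  d5:5  d6:5  d7:5  d8:5  d9:5 ⇒ 5.
Reduction 10 − 5 = 5.

5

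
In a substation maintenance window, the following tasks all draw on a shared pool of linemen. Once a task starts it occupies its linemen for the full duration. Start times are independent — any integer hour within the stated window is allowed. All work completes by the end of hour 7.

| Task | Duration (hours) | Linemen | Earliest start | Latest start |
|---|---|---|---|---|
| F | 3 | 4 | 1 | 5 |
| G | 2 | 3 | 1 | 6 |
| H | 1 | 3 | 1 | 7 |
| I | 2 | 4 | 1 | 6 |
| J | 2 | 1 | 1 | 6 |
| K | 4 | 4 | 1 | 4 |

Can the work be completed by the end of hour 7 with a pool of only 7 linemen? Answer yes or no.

no

The minimum achievable peak is 8; 7 < 8, so no feasible schedule stays within the cap.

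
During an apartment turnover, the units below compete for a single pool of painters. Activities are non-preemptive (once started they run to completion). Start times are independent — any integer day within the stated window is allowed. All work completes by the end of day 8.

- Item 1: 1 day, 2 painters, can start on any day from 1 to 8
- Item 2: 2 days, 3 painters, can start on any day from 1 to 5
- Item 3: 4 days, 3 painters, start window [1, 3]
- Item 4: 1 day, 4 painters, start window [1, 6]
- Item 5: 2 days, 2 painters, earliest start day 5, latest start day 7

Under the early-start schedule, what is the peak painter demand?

12

Early-start schedule: Item 1@1, Item 2@1, Item 3@1, Item 4@1, Item 5@5.
Load per day: day 1: 12, day 2: 6, day 3: 3, day 4: 3, day 5: 2, day 6: 2, day 7: 0, day 8: 0.
Peak is 12.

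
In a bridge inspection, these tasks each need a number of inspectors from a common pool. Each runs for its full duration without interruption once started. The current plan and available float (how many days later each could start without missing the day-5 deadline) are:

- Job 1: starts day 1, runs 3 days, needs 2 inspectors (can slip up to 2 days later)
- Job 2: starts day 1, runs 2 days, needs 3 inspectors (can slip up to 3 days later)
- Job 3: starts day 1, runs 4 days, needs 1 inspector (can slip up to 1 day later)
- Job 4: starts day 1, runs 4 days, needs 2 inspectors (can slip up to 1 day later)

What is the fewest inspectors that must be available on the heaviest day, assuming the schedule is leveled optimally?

6

Early-start (Job 1@1, Job 2@1, Job 3@1, Job 4@1) gives peak 8: d1:8  d2:8  d3:5  d4:3  d5:0.
Shift Job 2→4.
Schedule Job 1@1, Job 2@4, Job 3@1, Job 4@1: d1:5  d2:5  d3:5  d4:6  d5:3 — peak 6.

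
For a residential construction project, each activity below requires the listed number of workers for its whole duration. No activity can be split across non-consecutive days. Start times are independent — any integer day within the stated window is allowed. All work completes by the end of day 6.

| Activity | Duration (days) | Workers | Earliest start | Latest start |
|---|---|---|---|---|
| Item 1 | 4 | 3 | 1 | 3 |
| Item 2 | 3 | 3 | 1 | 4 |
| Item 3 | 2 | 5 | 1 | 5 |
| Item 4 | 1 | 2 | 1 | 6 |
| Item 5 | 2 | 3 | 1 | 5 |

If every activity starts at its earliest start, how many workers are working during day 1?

At early start, day 1 has: Item 1, Item 2, Item 3, Item 4, Item 5.
Demand: 3 + 3 + 5 + 2 + 3 = 16.

16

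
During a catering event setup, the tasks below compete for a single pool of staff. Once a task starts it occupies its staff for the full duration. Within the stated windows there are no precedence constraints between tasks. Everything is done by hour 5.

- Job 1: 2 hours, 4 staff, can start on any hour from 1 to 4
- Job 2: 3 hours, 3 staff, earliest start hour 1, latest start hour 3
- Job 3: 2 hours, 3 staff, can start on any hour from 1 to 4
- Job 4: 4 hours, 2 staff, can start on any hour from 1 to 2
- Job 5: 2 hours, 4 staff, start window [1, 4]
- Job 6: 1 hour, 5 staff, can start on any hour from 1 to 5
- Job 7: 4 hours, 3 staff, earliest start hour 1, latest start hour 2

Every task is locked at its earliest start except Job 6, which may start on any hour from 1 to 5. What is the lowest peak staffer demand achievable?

19

Job 6@1: h1:24  h2:19  h3:8  h4:5  h5:0 → peak 24
Job 6@2: h1:19  h2:24  h3:8  h4:5  h5:0 → peak 24
Job 6@3: h1:19  h2:19  h3:13  h4:5  h5:0 → peak 19
Job 6@4: h1:19  h2:19  h3:8  h4:10  h5:0 → peak 19
Job 6@5: h1:19  h2:19  h3:8  h4:5  h5:5 → peak 19
Best is Job 6@3, peak 19.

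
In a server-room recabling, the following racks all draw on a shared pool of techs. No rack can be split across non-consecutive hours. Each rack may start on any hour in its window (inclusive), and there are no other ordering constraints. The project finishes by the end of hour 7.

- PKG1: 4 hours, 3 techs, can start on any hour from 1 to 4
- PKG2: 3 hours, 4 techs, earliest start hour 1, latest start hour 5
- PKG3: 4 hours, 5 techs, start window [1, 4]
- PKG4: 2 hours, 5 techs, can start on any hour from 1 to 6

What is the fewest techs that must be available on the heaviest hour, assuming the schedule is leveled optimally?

9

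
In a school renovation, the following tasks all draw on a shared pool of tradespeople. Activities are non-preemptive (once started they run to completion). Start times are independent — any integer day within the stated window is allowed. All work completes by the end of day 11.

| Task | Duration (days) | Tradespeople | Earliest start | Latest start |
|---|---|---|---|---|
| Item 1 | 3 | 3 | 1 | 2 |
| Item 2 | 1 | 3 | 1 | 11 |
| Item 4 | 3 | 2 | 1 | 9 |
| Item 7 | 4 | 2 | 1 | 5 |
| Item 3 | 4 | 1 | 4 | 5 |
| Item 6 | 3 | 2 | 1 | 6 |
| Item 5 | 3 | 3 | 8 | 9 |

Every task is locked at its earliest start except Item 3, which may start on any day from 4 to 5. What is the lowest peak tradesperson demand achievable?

12

Item 3@4: d1:12  d2:9  d3:9  d4:3  d5:1  d6:1  d7:1  d8:3  d9:3  d10:3  d11:0 → peak 12
Item 3@5: d1:12  d2:9  d3:9  d4:2  d5:1  d6:1  d7:1  d8:4  d9:3  d10:3  d11:0 → peak 12
Best is Item 3@4, peak 12.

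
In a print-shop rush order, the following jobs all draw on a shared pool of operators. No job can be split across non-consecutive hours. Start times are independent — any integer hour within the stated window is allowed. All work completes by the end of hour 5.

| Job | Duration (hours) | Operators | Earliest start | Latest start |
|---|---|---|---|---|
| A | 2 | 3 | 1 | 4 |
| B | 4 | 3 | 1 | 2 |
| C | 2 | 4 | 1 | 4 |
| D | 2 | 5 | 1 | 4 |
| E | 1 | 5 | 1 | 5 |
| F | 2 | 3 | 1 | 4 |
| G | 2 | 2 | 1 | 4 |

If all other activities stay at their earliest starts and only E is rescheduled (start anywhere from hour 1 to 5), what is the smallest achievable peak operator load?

20

E@1: h1:25  h2:20  h3:3  h4:3  h5:0 → peak 25
E@2: h1:20  h2:25  h3:3  h4:3  h5:0 → peak 25
E@3: h1:20  h2:20  h3:8  h4:3  h5:0 → peak 20
E@4: h1:20  h2:20  h3:3  h4:8  h5:0 → peak 20
E@5: h1:20  h2:20  h3:3  h4:3  h5:5 → peak 20
Best is E@3, peak 20.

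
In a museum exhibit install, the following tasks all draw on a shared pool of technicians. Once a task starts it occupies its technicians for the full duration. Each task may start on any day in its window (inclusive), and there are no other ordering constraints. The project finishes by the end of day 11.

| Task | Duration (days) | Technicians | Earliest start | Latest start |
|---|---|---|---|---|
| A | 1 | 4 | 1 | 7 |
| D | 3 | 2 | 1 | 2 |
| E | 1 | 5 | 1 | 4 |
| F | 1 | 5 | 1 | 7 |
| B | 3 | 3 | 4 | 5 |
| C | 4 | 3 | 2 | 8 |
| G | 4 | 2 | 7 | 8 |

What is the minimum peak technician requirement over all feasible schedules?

Early-start (A@1, D@1, E@1, F@1, B@4, C@2, G@7) gives peak 16: d1:16  d2:5  d3:5  d4:6  d5:6  d6:3  d7:2  d8:2  d9:2  d10:2  d11:0.
Shift A→2, D→2, F→7, C→8, G→8.
Schedule A@2, D@2, E@1, F@7, B@4, C@8, G@8: d1:5  d2:6  d3:2  d4:5  d5:3  d6:3  d7:5  d8:5  d9:5  d10:5  d11:5 — peak 6.

6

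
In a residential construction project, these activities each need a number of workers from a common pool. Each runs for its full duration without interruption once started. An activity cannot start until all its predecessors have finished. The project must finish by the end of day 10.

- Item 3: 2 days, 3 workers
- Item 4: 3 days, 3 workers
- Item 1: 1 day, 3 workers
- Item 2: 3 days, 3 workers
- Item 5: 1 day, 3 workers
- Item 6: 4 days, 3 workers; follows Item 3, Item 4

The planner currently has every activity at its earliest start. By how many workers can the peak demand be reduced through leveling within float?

Early-start peak: d1:15  d2:9  d3:6  d4:3  d5:3  d6:3  d7:3  d8:0  d9:0  d10:0 ⇒ 15.
Leveled (Item 3@1, Item 4@1, Item 1@3, Item 2@4, Item 5@4, Item 6@5): d1:6  d2:6  d3:6  d4:6  d5:6  d6:6  d7:3  d8:3  d9:0  d10:0 ⇒ 6.
Reduction 15 − 6 = 9.

9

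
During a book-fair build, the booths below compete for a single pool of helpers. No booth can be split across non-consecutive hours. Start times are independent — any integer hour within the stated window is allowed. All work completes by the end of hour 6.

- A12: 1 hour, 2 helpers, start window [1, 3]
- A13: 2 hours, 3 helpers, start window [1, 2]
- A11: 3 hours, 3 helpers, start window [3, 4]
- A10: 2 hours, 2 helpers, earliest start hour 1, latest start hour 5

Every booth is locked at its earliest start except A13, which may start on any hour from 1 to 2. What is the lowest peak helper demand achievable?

6

A13@1: h1:7  h2:5  h3:3  h4:3  h5:3  h6:0 → peak 7
A13@2: h1:4  h2:5  h3:6  h4:3  h5:3  h6:0 → peak 6
Best is A13@2, peak 6.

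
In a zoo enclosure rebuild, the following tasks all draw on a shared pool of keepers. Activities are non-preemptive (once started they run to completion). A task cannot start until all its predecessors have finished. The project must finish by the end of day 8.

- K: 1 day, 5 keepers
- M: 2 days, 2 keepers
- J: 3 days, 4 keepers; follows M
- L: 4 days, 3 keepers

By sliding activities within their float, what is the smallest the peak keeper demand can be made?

5

Early-start (K@1, M@1, J@3, L@1) gives peak 10: d1:10  d2:5  d3:7  d4:7  d5:4  d6:0  d7:0  d8:0.
Shift M→2, J→6, L→2.
Schedule K@1, M@2, J@6, L@2: d1:5  d2:5  d3:5  d4:3  d5:3  d6:4  d7:4  d8:4 — peak 5.
Total keeper-days = 33 over 8 days ⇒ peak ≥ ⌈33/8⌉ = 5, so 5 is optimal.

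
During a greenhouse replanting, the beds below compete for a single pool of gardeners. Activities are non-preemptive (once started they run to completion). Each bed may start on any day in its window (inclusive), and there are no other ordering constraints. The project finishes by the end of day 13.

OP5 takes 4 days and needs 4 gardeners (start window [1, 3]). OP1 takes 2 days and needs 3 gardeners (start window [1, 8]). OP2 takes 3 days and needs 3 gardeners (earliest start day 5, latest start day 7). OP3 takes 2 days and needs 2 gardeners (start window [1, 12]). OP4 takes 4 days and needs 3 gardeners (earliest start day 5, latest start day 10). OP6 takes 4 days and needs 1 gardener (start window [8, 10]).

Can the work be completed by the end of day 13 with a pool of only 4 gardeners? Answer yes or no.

no

The minimum achievable peak is 5; 4 < 5, so no feasible schedule stays within the cap.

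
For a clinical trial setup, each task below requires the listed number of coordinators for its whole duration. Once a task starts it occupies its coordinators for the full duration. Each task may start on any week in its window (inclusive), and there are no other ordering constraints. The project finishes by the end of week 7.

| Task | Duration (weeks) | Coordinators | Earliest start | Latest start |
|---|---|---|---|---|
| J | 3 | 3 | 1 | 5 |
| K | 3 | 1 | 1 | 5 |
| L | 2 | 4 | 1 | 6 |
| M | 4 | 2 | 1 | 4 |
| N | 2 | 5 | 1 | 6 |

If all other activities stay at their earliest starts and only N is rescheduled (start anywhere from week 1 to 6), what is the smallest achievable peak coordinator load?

10

N@1: w1:15  w2:15  w3:6  w4:2  w5:0  w6:0  w7:0 → peak 15
N@2: w1:10  w2:15  w3:11  w4:2  w5:0  w6:0  w7:0 → peak 15
N@3: w1:10  w2:10  w3:11  w4:7  w5:0  w6:0  w7:0 → peak 11
N@4: w1:10  w2:10  w3:6  w4:7  w5:5  w6:0  w7:0 → peak 10
N@5: w1:10  w2:10  w3:6  w4:2  w5:5  w6:5  w7:0 → peak 10
N@6: w1:10  w2:10  w3:6  w4:2  w5:0  w6:5  w7:5 → peak 10
Best is N@4, peak 10.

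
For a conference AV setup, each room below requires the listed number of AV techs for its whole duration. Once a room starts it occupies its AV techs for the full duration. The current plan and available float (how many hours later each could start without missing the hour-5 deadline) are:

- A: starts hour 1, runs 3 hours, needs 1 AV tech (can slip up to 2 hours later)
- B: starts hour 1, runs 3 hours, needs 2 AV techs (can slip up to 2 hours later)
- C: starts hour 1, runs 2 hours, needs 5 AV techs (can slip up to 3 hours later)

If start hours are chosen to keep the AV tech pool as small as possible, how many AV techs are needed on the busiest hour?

Early-start (A@1, B@1, C@1) gives peak 8: h1:8  h2:8  h3:3  h4:0  h5:0.
Shift C→4.
Schedule A@1, B@1, C@4: h1:3  h2:3  h3:3  h4:5  h5:5 — peak 5.

5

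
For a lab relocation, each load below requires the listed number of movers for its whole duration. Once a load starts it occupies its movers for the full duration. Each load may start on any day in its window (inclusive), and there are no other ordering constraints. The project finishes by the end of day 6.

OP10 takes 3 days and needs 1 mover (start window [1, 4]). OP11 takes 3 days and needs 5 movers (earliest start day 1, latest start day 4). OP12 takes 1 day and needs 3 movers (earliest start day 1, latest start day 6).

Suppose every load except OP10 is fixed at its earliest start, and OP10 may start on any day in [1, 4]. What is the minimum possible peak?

OP10@1: d1:9  d2:6  d3:6  d4:0  d5:0  d6:0 → peak 9
OP10@2: d1:8  d2:6  d3:6  d4:1  d5:0  d6:0 → peak 8
OP10@3: d1:8  d2:5  d3:6  d4:1  d5:1  d6:0 → peak 8
OP10@4: d1:8  d2:5  d3:5  d4:1  d5:1  d6:1 → peak 8
Best is OP10@2, peak 8.

8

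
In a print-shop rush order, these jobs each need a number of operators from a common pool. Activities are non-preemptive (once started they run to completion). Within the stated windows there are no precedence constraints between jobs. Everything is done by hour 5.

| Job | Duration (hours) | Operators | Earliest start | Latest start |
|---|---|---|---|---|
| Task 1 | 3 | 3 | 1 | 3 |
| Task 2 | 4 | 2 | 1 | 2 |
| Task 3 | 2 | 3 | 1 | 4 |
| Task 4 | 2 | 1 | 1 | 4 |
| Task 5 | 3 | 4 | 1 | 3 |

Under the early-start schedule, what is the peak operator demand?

Early-start schedule: Task 1@1, Task 2@1, Task 3@1, Task 4@1, Task 5@1.
Load per hour: hour 1: 13, hour 2: 13, hour 3: 9, hour 4: 2, hour 5: 0.
Peak is 13.

13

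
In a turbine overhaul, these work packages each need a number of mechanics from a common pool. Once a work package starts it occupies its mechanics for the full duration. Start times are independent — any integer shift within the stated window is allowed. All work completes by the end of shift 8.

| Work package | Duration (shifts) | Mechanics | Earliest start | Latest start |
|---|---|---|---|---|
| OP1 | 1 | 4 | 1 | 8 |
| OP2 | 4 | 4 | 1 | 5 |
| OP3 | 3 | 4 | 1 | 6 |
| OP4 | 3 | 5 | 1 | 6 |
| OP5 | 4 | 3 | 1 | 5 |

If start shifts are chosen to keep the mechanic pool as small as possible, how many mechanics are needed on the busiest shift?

8

Early-start (OP1@1, OP2@1, OP3@1, OP4@1, OP5@1) gives peak 20: s1:20  s2:16  s3:16  s4:7  s5:0  s6:0  s7:0  s8:0.
Shift OP3→2, OP4→5, OP5→5.
Schedule OP1@1, OP2@1, OP3@2, OP4@5, OP5@5: s1:8  s2:8  s3:8  s4:8  s5:8  s6:8  s7:8  s8:3 — peak 8.
Total mechanic-shifts = 59 over 8 shifts ⇒ peak ≥ ⌈59/8⌉ = 8, so 8 is optimal.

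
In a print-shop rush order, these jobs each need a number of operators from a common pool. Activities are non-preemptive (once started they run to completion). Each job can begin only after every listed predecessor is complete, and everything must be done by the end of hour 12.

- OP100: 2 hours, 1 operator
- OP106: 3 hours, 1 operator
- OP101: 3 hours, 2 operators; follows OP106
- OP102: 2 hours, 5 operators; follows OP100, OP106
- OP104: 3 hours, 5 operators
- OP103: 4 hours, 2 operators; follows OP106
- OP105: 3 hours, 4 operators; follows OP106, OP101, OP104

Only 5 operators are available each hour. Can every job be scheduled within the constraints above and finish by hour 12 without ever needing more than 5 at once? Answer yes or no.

no

The minimum achievable peak is 6; 5 < 6, so no feasible schedule stays within the cap.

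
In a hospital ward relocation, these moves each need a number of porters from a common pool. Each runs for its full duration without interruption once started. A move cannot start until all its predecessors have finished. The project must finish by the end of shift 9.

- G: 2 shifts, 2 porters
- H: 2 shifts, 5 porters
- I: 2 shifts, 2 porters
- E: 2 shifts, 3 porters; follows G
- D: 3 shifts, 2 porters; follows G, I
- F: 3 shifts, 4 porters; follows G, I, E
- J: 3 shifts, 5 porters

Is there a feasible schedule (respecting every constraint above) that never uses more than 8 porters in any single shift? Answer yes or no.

yes

Schedule G@1, H@1, I@3, E@5, D@6, F@7, J@3: s1:7  s2:7  s3:7  s4:7  s5:8  s6:5  s7:6  s8:6  s9:4 — peak 8 ≤ 8.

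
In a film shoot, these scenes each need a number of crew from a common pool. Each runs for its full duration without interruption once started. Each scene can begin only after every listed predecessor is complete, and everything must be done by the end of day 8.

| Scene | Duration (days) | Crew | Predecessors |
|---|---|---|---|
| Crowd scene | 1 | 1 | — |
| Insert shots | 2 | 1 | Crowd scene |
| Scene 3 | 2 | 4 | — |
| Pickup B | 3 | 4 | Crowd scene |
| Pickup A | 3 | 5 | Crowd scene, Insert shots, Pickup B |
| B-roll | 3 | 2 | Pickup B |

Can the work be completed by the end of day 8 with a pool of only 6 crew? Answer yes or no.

The minimum achievable peak is 7; 6 < 7, so no feasible schedule stays within the cap.

no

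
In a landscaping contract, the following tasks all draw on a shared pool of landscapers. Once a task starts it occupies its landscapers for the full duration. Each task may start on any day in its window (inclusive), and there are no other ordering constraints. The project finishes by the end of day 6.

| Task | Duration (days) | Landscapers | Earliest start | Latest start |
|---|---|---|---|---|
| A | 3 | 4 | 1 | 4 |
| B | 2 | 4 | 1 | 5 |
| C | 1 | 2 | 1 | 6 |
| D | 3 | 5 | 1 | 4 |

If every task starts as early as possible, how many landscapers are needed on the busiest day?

15

Early-start schedule: A@1, B@1, C@1, D@1.
Load per day: day 1: 15, day 2: 13, day 3: 9, day 4: 0, day 5: 0, day 6: 0.
Peak is 15.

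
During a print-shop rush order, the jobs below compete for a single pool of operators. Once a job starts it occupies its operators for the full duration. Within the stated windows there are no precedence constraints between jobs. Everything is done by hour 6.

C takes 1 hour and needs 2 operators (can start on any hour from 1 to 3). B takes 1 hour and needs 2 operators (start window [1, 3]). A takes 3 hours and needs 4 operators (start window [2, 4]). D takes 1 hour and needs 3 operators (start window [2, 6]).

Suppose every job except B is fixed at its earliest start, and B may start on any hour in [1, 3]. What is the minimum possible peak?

7

B@1: h1:4  h2:7  h3:4  h4:4  h5:0  h6:0 → peak 7
B@2: h1:2  h2:9  h3:4  h4:4  h5:0  h6:0 → peak 9
B@3: h1:2  h2:7  h3:6  h4:4  h5:0  h6:0 → peak 7
Best is B@1, peak 7.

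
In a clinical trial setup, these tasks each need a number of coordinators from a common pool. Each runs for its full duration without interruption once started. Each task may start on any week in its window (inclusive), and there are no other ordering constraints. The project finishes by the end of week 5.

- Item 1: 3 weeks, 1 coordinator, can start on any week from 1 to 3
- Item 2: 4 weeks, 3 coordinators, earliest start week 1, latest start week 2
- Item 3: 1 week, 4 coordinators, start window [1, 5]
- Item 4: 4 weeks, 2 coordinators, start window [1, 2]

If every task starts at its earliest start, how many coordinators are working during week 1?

10

At early start, week 1 has: Item 1, Item 2, Item 3, Item 4.
Demand: 1 + 3 + 4 + 2 = 10.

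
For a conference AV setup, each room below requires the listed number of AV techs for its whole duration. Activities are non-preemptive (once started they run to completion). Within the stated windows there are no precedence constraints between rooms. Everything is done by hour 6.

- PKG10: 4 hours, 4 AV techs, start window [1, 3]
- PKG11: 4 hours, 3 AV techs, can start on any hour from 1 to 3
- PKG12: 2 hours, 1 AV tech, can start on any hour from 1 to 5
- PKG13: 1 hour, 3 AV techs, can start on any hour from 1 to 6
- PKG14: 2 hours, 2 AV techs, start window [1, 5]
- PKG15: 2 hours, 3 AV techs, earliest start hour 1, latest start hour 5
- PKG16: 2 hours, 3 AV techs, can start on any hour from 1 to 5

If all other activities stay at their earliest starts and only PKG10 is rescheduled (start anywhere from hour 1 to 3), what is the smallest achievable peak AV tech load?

PKG10@1: h1:19  h2:16  h3:7  h4:7  h5:0  h6:0 → peak 19
PKG10@2: h1:15  h2:16  h3:7  h4:7  h5:4  h6:0 → peak 16
PKG10@3: h1:15  h2:12  h3:7  h4:7  h5:4  h6:4 → peak 15
Best is PKG10@3, peak 15.

15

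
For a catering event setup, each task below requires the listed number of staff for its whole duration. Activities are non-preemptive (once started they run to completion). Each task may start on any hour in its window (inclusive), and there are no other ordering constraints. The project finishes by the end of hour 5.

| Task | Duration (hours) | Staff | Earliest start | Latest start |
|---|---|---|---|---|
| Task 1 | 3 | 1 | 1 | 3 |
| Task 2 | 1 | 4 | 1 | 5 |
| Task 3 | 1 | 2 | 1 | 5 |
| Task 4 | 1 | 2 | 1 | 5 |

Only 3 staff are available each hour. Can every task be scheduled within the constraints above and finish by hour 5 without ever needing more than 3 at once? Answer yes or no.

The minimum achievable peak is 4; 3 < 4, so no feasible schedule stays within the cap.

no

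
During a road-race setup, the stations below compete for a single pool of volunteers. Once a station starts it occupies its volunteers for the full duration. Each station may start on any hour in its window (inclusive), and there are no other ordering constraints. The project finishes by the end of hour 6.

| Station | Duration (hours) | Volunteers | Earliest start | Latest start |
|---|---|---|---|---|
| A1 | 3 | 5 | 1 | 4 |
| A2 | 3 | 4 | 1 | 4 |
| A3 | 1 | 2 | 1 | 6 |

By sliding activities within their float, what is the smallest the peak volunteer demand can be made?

6

Early-start (A1@1, A2@1, A3@1) gives peak 11: h1:11  h2:9  h3:9  h4:0  h5:0  h6:0.
Shift A2→4, A3→4.
Schedule A1@1, A2@4, A3@4: h1:5  h2:5  h3:5  h4:6  h5:4  h6:4 — peak 6.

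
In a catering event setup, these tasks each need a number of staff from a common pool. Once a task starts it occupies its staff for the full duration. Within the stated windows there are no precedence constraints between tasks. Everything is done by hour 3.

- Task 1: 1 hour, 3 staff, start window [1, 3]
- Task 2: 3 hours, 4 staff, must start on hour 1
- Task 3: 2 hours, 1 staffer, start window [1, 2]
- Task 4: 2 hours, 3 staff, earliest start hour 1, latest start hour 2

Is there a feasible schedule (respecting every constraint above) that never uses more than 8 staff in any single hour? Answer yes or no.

Schedule Task 1@1, Task 2@1, Task 3@1, Task 4@2: h1:8  h2:8  h3:7 — peak 8 ≤ 8.

yes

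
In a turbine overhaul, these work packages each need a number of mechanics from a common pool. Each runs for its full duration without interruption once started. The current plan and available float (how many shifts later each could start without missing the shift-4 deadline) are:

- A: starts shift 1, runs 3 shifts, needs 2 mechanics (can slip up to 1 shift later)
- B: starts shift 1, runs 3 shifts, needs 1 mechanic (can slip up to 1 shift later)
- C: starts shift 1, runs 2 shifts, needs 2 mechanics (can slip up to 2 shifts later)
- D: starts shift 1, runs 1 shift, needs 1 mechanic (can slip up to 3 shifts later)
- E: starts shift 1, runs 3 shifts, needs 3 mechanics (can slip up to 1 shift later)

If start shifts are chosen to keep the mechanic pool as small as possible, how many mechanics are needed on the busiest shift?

8

Early-start (A@1, B@1, C@1, D@1, E@1) gives peak 9: s1:9  s2:8  s3:6  s4:0.
Shift E→2.
Schedule A@1, B@1, C@1, D@1, E@2: s1:6  s2:8  s3:6  s4:3 — peak 8.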